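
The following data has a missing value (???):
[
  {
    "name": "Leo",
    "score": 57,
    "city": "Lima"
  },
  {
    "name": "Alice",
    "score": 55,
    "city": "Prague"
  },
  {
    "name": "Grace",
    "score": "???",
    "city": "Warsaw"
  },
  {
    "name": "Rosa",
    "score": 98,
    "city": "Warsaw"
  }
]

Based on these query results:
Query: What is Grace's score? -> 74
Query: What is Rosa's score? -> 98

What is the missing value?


The missing value is Grace's score
From query: Grace's score = 74

ANSWER: 74


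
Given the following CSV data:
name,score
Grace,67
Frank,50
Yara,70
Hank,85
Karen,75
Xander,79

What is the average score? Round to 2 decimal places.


Scores: 67, 50, 70, 85, 75, 79
Sum = 426
Count = 6
Average = 426 / 6 = 71.00

ANSWER: 71.00


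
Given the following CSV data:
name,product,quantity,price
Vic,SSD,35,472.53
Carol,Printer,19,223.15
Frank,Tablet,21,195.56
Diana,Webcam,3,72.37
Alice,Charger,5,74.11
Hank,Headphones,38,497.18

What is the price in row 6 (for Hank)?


Row 6: Hank
Column 'price' = 497.18

ANSWER: 497.18


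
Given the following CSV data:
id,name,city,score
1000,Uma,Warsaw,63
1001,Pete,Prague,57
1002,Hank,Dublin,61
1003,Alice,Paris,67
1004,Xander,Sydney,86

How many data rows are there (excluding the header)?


Counting rows (excluding header):
Header: id,name,city,score
Data rows: 5

ANSWER: 5


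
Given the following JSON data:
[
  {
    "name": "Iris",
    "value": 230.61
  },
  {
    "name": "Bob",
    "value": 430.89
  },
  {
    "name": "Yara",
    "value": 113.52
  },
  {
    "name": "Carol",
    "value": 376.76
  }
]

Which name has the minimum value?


Comparing values:
  Iris: 230.61
  Bob: 430.89
  Yara: 113.52
  Carol: 376.76
Minimum: Yara (113.52)

ANSWER: Yara


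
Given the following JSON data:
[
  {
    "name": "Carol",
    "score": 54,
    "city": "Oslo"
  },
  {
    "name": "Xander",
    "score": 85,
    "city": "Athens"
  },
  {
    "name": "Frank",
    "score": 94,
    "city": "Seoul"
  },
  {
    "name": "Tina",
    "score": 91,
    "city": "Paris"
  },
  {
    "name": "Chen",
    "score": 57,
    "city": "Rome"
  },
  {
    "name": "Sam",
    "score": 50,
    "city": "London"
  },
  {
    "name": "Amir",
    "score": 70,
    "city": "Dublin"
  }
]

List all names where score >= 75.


Filtering records where score >= 75:
  Carol (score=54) -> no
  Xander (score=85) -> YES
  Frank (score=94) -> YES
  Tina (score=91) -> YES
  Chen (score=57) -> no
  Sam (score=50) -> no
  Amir (score=70) -> no


ANSWER: Xander, Frank, Tina


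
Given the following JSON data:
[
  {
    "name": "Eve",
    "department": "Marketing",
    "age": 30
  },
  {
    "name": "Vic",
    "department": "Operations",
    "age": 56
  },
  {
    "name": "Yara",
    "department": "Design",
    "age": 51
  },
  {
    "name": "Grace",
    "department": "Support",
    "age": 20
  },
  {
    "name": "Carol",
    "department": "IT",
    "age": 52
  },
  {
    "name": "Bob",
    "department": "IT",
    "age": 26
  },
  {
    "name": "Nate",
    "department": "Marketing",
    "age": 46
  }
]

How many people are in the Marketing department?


Scanning records for department = Marketing
  Record 0: Eve
  Record 6: Nate
Count: 2

ANSWER: 2


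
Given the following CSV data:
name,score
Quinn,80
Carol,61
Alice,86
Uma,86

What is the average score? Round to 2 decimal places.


Scores: 80, 61, 86, 86
Sum = 313
Count = 4
Average = 313 / 4 = 78.25

ANSWER: 78.25


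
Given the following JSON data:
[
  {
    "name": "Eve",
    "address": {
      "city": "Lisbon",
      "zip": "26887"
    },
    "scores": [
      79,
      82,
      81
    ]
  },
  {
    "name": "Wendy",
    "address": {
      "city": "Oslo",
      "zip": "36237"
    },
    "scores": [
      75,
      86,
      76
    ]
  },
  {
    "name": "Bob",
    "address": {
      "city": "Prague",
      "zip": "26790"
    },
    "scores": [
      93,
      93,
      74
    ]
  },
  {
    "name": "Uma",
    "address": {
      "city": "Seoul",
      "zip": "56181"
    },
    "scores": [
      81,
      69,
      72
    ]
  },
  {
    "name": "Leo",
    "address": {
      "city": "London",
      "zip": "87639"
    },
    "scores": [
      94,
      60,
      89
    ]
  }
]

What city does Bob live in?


Path: records[2].address.city
Value: Prague

ANSWER: Prague


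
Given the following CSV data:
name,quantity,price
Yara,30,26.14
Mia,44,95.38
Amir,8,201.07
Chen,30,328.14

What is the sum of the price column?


Values in 'price' column:
  Row 1: 26.14
  Row 2: 95.38
  Row 3: 201.07
  Row 4: 328.14
Sum = 26.14 + 95.38 + 201.07 + 328.14 = 650.73

ANSWER: 650.73


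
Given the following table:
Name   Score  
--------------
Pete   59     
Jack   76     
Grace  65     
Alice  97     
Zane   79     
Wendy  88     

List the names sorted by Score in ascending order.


Sorting by Score (ascending):
  Pete: 59
  Grace: 65
  Jack: 76
  Zane: 79
  Wendy: 88
  Alice: 97


ANSWER: Pete, Grace, Jack, Zane, Wendy, Alice


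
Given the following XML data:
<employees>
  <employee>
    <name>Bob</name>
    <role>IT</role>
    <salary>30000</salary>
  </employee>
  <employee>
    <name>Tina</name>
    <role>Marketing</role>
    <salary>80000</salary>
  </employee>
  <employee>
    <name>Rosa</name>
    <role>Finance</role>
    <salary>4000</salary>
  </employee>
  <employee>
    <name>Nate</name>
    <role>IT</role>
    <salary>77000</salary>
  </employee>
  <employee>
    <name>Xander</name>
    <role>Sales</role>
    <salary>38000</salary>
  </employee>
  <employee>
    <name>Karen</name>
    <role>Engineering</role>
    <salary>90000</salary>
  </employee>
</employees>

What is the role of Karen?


Searching for <employee> with <name>Karen</name>
Found at position 6
<role>Engineering</role>

ANSWER: Engineering


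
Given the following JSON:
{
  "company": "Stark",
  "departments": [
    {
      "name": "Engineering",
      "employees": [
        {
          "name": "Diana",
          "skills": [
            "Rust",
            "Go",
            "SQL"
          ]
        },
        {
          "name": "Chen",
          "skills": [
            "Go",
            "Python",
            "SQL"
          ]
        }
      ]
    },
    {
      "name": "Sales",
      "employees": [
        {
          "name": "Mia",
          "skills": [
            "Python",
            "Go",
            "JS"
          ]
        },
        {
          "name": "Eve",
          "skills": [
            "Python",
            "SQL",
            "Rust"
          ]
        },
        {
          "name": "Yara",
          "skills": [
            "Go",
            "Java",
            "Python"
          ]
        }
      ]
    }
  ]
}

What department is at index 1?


Path: departments[1].name
Value: Sales

ANSWER: Sales


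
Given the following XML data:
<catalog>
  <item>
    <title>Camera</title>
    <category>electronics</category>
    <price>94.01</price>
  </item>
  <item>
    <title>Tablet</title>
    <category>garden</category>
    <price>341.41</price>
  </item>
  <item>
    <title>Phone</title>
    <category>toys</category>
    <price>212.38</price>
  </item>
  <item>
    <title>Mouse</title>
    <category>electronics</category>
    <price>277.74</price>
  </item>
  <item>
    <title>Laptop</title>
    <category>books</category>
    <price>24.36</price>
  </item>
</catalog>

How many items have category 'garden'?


Scanning <item> elements for <category>garden</category>:
  Item 2: Tablet -> MATCH
Count: 1

ANSWER: 1


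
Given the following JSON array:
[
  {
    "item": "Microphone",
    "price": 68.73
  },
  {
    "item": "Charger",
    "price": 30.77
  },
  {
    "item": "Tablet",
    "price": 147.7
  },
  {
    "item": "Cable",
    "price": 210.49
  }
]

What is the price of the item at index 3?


Array index 3 -> Cable
price = 210.49

ANSWER: 210.49


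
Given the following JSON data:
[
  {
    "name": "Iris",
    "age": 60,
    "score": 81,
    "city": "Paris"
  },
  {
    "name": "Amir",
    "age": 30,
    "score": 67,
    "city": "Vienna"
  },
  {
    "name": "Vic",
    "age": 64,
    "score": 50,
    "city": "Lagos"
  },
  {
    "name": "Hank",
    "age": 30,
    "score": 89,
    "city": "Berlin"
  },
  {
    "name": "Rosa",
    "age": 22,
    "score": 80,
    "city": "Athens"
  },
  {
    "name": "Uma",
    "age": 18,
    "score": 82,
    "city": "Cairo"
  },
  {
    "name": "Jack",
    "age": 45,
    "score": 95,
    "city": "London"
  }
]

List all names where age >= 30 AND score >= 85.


Checking both conditions:
  Iris (age=60, score=81) -> no
  Amir (age=30, score=67) -> no
  Vic (age=64, score=50) -> no
  Hank (age=30, score=89) -> YES
  Rosa (age=22, score=80) -> no
  Uma (age=18, score=82) -> no
  Jack (age=45, score=95) -> YES


ANSWER: Hank, Jack


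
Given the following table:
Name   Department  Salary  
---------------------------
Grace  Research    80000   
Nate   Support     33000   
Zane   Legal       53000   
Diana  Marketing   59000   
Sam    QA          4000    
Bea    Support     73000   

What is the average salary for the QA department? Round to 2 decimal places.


QA department members:
  Sam: 4000
Sum = 4000
Count = 1
Average = 4000 / 1 = 4000.00

ANSWER: 4000.00


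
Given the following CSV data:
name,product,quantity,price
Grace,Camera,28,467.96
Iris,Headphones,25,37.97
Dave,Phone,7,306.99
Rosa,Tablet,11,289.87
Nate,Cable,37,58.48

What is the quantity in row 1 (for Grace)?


Row 1: Grace
Column 'quantity' = 28

ANSWER: 28


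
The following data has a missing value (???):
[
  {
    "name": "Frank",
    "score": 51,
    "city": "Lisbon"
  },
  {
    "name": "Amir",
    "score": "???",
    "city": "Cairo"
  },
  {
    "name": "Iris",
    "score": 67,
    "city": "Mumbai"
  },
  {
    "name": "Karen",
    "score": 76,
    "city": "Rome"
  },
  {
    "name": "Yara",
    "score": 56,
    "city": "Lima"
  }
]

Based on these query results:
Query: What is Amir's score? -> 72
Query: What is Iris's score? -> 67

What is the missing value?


The missing value is Amir's score
From query: Amir's score = 72

ANSWER: 72


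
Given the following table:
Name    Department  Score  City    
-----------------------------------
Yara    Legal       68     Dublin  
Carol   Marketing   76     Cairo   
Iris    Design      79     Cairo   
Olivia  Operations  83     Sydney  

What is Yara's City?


Row 1: Yara
City = Dublin

ANSWER: Dublin


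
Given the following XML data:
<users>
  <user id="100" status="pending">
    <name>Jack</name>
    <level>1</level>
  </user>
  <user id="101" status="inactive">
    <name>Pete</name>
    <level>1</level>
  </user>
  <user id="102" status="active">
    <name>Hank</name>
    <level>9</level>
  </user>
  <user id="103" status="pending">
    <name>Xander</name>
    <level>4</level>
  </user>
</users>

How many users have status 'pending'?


Counting users with status='pending':
  Jack (id=100) -> MATCH
  Xander (id=103) -> MATCH
Count: 2

ANSWER: 2


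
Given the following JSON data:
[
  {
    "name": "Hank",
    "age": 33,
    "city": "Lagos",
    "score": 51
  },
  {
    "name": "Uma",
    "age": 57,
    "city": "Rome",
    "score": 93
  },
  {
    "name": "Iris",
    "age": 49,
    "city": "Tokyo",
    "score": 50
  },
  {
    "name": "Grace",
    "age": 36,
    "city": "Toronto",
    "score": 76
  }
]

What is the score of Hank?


Looking up record where name = Hank
Record index: 0
Field 'score' = 51

ANSWER: 51


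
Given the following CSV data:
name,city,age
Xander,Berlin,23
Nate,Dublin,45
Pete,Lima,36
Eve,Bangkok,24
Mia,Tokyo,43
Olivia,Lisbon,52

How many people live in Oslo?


Scanning city column for 'Oslo':
Total matches: 0

ANSWER: 0


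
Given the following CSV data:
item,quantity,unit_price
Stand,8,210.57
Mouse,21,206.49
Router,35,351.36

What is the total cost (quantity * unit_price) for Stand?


Row: Stand
quantity = 8
unit_price = 210.57
total = 8 * 210.57 = 1684.56

ANSWER: 1684.56


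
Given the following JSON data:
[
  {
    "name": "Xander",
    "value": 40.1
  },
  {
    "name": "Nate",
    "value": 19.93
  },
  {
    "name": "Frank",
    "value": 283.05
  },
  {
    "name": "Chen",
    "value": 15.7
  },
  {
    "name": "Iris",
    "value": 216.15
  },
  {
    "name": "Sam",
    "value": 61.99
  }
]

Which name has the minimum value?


Comparing values:
  Xander: 40.1
  Nate: 19.93
  Frank: 283.05
  Chen: 15.7
  Iris: 216.15
  Sam: 61.99
Minimum: Chen (15.7)

ANSWER: Chen


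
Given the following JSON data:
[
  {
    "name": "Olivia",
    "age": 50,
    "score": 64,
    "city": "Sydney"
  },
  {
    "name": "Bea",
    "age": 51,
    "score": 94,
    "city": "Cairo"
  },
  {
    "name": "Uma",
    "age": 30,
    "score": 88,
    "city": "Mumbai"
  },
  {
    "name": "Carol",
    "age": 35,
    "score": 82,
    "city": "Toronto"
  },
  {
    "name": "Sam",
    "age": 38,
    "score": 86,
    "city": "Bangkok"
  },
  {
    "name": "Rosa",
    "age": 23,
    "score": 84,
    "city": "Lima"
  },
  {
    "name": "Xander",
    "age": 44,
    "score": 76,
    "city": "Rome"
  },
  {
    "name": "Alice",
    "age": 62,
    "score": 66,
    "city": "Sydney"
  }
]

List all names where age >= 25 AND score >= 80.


Checking both conditions:
  Olivia (age=50, score=64) -> no
  Bea (age=51, score=94) -> YES
  Uma (age=30, score=88) -> YES
  Carol (age=35, score=82) -> YES
  Sam (age=38, score=86) -> YES
  Rosa (age=23, score=84) -> no
  Xander (age=44, score=76) -> no
  Alice (age=62, score=66) -> no


ANSWER: Bea, Uma, Carol, Sam


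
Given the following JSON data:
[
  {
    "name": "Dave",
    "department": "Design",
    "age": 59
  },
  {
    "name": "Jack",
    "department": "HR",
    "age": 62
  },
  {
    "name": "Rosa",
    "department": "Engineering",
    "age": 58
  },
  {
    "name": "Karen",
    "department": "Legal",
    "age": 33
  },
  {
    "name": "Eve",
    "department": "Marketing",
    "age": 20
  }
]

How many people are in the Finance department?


Scanning records for department = Finance
  No matches found
Count: 0

ANSWER: 0


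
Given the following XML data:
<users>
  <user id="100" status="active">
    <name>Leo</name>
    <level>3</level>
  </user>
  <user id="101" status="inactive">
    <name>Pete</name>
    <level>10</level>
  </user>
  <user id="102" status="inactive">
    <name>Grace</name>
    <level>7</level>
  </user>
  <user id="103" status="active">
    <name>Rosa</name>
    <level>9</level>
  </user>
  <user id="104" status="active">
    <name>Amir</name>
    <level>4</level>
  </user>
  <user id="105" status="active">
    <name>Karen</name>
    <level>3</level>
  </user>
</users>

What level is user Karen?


Finding user: Karen
<level>3</level>

ANSWER: 3


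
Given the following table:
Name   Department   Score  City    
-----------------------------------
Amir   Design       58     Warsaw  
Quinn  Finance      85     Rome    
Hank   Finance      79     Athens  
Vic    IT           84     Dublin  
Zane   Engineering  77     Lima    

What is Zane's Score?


Row 5: Zane
Score = 77

ANSWER: 77


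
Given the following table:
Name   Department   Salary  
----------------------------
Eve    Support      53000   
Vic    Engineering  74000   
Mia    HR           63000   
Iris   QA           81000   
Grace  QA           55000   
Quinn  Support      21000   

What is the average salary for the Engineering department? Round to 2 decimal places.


Engineering department members:
  Vic: 74000
Sum = 74000
Count = 1
Average = 74000 / 1 = 74000.00

ANSWER: 74000.00


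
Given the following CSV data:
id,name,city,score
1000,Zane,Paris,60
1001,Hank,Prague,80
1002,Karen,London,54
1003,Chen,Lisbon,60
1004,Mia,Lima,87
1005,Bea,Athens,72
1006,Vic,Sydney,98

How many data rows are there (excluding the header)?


Counting rows (excluding header):
Header: id,name,city,score
Data rows: 7

ANSWER: 7


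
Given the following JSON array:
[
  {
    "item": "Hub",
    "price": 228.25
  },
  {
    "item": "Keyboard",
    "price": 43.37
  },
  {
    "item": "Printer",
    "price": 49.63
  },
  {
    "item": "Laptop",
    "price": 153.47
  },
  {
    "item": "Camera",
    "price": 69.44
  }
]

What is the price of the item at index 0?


Array index 0 -> Hub
price = 228.25

ANSWER: 228.25


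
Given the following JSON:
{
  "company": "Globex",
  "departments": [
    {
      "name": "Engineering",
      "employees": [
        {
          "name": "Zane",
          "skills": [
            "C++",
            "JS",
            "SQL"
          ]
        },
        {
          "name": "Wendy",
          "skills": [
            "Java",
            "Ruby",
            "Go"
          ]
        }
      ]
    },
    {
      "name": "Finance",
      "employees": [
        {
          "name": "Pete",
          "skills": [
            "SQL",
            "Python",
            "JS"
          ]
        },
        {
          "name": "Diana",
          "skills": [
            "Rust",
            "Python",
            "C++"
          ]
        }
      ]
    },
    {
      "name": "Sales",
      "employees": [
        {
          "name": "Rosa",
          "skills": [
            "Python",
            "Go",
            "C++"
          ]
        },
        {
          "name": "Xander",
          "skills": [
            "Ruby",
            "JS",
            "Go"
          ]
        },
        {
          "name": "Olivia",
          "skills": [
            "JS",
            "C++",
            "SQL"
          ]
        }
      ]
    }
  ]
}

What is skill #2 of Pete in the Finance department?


Path: departments[1].employees[0].skills[1]
Value: Python

ANSWER: Python


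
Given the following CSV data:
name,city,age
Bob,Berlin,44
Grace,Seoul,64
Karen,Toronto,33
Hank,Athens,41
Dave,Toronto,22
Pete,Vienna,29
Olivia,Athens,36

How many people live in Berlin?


Scanning city column for 'Berlin':
  Row 1: Bob -> MATCH
Total matches: 1

ANSWER: 1


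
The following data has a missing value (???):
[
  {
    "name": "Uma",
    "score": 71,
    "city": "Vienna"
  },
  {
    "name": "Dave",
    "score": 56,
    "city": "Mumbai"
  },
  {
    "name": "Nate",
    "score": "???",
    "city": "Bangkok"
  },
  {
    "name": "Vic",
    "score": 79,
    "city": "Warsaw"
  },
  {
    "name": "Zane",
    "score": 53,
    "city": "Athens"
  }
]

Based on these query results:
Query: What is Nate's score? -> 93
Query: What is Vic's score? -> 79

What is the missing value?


The missing value is Nate's score
From query: Nate's score = 93

ANSWER: 93


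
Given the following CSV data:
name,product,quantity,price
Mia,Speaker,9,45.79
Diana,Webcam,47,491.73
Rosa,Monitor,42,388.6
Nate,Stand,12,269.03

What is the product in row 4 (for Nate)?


Row 4: Nate
Column 'product' = Stand

ANSWER: Stand


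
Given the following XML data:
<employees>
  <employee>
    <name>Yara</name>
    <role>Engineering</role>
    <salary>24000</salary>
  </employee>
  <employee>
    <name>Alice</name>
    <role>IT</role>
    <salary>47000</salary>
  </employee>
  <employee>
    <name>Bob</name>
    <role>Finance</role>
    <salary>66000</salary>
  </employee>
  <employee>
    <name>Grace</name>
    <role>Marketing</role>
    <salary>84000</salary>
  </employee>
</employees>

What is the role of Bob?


Searching for <employee> with <name>Bob</name>
Found at position 3
<role>Finance</role>

ANSWER: Finance


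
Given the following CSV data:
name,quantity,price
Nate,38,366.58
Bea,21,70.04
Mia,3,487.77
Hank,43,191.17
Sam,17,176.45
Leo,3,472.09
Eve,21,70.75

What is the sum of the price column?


Values in 'price' column:
  Row 1: 366.58
  Row 2: 70.04
  Row 3: 487.77
  Row 4: 191.17
  Row 5: 176.45
  Row 6: 472.09
  Row 7: 70.75
Sum = 366.58 + 70.04 + 487.77 + 191.17 + 176.45 + 472.09 + 70.75 = 1834.85

ANSWER: 1834.85


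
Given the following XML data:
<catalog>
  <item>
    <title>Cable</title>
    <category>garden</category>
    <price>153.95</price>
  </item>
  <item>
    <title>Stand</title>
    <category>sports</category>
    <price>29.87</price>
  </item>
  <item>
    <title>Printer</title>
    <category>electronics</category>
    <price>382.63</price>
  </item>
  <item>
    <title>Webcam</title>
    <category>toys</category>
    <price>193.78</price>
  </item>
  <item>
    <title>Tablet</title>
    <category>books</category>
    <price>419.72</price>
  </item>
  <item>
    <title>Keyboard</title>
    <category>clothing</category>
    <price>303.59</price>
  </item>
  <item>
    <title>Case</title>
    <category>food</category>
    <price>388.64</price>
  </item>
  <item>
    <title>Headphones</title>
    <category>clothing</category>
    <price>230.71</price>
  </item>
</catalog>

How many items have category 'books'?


Scanning <item> elements for <category>books</category>:
  Item 5: Tablet -> MATCH
Count: 1

ANSWER: 1


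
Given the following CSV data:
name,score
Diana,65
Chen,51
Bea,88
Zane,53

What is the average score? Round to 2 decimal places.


Scores: 65, 51, 88, 53
Sum = 257
Count = 4
Average = 257 / 4 = 64.25

ANSWER: 64.25


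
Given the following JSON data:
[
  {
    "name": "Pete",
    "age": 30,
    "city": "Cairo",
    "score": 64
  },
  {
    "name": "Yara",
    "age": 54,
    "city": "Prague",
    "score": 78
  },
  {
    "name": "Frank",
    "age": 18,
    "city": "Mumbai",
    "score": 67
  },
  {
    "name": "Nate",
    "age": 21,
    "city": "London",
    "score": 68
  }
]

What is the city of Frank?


Looking up record where name = Frank
Record index: 2
Field 'city' = Mumbai

ANSWER: Mumbai


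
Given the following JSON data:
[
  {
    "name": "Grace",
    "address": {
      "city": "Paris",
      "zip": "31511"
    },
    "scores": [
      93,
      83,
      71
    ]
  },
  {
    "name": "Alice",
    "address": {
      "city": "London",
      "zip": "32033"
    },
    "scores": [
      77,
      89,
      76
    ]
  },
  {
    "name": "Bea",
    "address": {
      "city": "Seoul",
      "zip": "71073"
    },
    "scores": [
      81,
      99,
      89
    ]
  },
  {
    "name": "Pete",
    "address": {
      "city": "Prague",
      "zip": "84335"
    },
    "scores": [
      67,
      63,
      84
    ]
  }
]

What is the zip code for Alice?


Path: records[1].address.zip
Value: 32033

ANSWER: 32033


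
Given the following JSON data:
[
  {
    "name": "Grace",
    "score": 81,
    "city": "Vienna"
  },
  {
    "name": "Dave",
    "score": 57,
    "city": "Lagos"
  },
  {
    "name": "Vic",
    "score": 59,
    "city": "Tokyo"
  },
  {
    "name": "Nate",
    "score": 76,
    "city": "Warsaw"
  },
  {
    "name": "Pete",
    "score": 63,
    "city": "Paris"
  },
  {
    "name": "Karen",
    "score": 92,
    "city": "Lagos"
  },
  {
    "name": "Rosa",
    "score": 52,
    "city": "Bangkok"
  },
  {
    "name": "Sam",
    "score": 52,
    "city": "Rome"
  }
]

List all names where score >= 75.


Filtering records where score >= 75:
  Grace (score=81) -> YES
  Dave (score=57) -> no
  Vic (score=59) -> no
  Nate (score=76) -> YES
  Pete (score=63) -> no
  Karen (score=92) -> YES
  Rosa (score=52) -> no
  Sam (score=52) -> no


ANSWER: Grace, Nate, Karen


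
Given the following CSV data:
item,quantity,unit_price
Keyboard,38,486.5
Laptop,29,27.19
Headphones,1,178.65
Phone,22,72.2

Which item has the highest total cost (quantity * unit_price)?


Computing row totals:
  Keyboard: 18487.0
  Laptop: 788.51
  Headphones: 178.65
  Phone: 1588.4
Maximum: Keyboard (18487.0)

ANSWER: Keyboard


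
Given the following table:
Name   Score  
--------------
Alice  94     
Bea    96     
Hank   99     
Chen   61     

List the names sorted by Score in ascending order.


Sorting by Score (ascending):
  Chen: 61
  Alice: 94
  Bea: 96
  Hank: 99


ANSWER: Chen, Alice, Bea, Hank


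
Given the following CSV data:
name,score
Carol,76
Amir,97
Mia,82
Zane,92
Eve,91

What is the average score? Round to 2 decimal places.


Scores: 76, 97, 82, 92, 91
Sum = 438
Count = 5
Average = 438 / 5 = 87.60

ANSWER: 87.60


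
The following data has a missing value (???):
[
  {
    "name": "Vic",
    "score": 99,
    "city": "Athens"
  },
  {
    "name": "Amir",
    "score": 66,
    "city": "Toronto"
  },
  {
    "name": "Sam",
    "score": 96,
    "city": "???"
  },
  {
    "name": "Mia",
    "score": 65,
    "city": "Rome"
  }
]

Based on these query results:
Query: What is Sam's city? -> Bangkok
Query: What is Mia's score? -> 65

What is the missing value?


The missing value is Sam's city
From query: Sam's city = Bangkok

ANSWER: Bangkok


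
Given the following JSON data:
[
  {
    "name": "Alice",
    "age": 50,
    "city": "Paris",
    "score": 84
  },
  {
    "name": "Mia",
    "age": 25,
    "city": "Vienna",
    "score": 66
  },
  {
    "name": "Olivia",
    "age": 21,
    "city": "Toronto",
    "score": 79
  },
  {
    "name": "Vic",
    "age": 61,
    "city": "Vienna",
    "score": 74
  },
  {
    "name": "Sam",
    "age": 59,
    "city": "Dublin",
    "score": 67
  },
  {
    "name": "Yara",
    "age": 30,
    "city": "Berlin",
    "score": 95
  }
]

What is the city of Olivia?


Looking up record where name = Olivia
Record index: 2
Field 'city' = Toronto

ANSWER: Toronto


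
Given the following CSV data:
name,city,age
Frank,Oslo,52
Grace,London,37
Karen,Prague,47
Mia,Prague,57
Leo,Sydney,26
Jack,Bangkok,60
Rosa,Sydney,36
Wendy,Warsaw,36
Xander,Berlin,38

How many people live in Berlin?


Scanning city column for 'Berlin':
  Row 9: Xander -> MATCH
Total matches: 1

ANSWER: 1


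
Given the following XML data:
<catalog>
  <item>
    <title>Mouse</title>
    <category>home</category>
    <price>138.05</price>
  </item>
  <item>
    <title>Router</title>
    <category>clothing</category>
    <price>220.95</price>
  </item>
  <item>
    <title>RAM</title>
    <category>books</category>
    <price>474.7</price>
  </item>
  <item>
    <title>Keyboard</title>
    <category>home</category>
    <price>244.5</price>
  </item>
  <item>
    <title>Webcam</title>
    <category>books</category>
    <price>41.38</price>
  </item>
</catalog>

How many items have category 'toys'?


Scanning <item> elements for <category>toys</category>:
Count: 0

ANSWER: 0


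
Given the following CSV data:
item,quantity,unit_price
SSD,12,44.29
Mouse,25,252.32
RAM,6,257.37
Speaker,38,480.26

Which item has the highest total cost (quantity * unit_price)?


Computing row totals:
  SSD: 531.48
  Mouse: 6308.0
  RAM: 1544.22
  Speaker: 18249.88
Maximum: Speaker (18249.88)

ANSWER: Speaker


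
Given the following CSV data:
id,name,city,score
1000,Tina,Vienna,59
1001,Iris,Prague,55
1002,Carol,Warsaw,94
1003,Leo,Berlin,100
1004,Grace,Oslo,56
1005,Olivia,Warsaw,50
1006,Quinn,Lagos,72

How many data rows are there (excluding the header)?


Counting rows (excluding header):
Header: id,name,city,score
Data rows: 7

ANSWER: 7


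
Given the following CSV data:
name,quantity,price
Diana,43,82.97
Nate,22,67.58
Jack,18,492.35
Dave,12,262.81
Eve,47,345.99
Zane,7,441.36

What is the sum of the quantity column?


Values in 'quantity' column:
  Row 1: 43
  Row 2: 22
  Row 3: 18
  Row 4: 12
  Row 5: 47
  Row 6: 7
Sum = 43 + 22 + 18 + 12 + 47 + 7 = 149

ANSWER: 149


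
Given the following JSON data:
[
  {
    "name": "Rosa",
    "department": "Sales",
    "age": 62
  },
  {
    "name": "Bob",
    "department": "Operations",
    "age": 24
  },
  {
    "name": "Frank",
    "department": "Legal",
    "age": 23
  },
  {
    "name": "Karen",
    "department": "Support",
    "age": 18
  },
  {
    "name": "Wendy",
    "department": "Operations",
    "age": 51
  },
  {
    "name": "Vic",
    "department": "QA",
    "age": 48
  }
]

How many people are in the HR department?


Scanning records for department = HR
  No matches found
Count: 0

ANSWER: 0


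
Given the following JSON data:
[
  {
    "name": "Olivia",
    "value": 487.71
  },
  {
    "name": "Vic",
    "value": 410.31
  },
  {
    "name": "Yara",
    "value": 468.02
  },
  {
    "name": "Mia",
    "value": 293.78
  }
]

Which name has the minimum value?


Comparing values:
  Olivia: 487.71
  Vic: 410.31
  Yara: 468.02
  Mia: 293.78
Minimum: Mia (293.78)

ANSWER: Mia


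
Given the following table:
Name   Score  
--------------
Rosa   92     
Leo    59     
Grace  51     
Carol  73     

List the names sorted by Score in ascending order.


Sorting by Score (ascending):
  Grace: 51
  Leo: 59
  Carol: 73
  Rosa: 92


ANSWER: Grace, Leo, Carol, Rosa


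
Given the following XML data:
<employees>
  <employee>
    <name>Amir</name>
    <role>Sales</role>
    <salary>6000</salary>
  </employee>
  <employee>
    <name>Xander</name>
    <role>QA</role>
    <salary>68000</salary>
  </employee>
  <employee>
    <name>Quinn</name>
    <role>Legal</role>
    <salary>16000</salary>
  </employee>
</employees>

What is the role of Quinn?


Searching for <employee> with <name>Quinn</name>
Found at position 3
<role>Legal</role>

ANSWER: Legal


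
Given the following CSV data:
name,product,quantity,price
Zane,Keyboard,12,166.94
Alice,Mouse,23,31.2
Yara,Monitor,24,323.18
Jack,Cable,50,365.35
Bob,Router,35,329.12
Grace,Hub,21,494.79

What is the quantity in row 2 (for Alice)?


Row 2: Alice
Column 'quantity' = 23

ANSWER: 23


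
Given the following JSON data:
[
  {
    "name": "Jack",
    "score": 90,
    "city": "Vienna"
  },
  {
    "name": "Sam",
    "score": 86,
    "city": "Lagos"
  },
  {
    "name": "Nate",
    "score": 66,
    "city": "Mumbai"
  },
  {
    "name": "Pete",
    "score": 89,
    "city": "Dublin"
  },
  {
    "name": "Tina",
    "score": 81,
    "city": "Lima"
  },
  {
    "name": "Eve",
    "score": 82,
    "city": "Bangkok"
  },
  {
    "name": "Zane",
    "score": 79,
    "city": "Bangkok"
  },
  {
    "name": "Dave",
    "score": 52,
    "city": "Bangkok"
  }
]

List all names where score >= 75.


Filtering records where score >= 75:
  Jack (score=90) -> YES
  Sam (score=86) -> YES
  Nate (score=66) -> no
  Pete (score=89) -> YES
  Tina (score=81) -> YES
  Eve (score=82) -> YES
  Zane (score=79) -> YES
  Dave (score=52) -> no


ANSWER: Jack, Sam, Pete, Tina, Eve, Zane


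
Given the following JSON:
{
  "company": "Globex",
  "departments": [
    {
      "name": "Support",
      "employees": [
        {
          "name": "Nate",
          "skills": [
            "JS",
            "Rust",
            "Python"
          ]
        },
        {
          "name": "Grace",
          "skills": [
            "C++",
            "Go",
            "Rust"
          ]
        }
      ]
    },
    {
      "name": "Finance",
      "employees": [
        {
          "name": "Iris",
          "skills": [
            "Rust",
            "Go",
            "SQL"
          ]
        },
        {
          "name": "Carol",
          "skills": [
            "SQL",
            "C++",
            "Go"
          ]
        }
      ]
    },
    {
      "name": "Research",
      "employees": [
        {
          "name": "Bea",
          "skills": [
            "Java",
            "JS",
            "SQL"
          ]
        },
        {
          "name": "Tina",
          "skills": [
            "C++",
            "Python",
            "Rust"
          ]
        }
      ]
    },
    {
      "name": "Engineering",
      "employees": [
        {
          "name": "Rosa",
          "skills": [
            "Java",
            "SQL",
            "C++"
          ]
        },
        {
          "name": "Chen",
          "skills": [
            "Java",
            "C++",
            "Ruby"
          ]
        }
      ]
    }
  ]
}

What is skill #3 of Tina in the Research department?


Path: departments[2].employees[1].skills[2]
Value: Rust

ANSWER: Rust


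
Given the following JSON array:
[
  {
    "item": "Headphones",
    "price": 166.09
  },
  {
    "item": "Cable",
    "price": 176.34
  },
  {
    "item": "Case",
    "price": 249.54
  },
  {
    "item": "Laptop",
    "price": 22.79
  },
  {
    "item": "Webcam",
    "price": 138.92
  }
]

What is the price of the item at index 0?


Array index 0 -> Headphones
price = 166.09

ANSWER: 166.09


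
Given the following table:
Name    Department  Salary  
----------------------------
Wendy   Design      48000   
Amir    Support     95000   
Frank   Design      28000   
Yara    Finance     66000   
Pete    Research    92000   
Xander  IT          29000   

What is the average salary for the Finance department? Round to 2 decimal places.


Finance department members:
  Yara: 66000
Sum = 66000
Count = 1
Average = 66000 / 1 = 66000.00

ANSWER: 66000.00


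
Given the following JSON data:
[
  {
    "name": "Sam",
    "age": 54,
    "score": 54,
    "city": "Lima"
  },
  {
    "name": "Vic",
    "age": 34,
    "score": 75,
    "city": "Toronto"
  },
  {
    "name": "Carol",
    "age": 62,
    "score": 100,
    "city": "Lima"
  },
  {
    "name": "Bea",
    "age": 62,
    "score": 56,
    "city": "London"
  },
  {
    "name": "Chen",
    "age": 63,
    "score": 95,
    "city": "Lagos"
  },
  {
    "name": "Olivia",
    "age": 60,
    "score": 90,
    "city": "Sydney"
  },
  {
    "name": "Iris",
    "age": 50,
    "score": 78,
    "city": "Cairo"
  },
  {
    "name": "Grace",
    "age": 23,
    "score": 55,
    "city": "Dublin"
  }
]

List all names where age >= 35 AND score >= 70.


Checking both conditions:
  Sam (age=54, score=54) -> no
  Vic (age=34, score=75) -> no
  Carol (age=62, score=100) -> YES
  Bea (age=62, score=56) -> no
  Chen (age=63, score=95) -> YES
  Olivia (age=60, score=90) -> YES
  Iris (age=50, score=78) -> YES
  Grace (age=23, score=55) -> no


ANSWER: Carol, Chen, Olivia, Iris


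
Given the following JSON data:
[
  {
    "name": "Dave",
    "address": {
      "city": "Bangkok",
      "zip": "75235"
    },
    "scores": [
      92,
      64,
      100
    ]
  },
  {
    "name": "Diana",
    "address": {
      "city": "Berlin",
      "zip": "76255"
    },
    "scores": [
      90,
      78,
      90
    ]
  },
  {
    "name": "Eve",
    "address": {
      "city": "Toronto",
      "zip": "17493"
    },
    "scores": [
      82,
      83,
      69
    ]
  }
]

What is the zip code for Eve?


Path: records[2].address.zip
Value: 17493

ANSWER: 17493


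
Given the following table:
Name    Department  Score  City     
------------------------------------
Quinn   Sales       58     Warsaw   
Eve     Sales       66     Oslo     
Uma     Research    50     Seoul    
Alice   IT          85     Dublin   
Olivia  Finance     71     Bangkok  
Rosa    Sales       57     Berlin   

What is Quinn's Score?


Row 1: Quinn
Score = 58

ANSWER: 58


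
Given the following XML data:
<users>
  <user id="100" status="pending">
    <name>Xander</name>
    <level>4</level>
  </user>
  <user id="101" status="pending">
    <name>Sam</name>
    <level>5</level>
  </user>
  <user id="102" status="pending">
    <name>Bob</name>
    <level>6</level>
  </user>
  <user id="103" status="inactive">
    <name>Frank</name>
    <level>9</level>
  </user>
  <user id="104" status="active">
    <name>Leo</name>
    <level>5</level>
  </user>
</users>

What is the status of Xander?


Finding user with name = Xander
user id="100" status="pending"

ANSWER: pending


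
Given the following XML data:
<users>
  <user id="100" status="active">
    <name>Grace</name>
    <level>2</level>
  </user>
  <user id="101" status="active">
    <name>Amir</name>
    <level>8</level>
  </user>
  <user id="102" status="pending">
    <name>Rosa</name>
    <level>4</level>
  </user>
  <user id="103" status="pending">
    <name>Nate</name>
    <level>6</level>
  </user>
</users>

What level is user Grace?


Finding user: Grace
<level>2</level>

ANSWER: 2


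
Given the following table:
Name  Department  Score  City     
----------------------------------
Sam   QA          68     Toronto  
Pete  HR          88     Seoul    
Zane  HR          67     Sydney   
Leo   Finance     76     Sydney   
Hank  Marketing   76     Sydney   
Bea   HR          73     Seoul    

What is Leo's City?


Row 4: Leo
City = Sydney

ANSWER: Sydney


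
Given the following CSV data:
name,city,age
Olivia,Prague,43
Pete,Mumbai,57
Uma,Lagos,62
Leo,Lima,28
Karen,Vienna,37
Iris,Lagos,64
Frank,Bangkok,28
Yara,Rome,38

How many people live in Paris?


Scanning city column for 'Paris':
Total matches: 0

ANSWER: 0


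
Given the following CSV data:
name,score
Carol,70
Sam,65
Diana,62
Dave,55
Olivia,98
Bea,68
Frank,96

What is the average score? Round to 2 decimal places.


Scores: 70, 65, 62, 55, 98, 68, 96
Sum = 514
Count = 7
Average = 514 / 7 = 73.43

ANSWER: 73.43


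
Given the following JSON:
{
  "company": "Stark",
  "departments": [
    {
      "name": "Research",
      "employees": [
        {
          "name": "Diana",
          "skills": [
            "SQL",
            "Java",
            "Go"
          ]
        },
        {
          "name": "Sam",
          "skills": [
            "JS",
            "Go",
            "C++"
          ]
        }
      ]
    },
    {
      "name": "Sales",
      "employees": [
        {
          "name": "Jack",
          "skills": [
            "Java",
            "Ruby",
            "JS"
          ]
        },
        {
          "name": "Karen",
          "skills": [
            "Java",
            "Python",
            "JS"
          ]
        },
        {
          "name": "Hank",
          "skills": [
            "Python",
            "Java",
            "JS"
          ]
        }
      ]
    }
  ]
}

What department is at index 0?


Path: departments[0].name
Value: Research

ANSWER: Research


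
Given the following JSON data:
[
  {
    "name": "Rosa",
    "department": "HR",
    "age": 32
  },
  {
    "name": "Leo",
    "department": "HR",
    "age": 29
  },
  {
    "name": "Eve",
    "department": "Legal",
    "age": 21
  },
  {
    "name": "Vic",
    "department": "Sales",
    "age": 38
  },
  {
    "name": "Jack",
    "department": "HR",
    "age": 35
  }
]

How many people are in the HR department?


Scanning records for department = HR
  Record 0: Rosa
  Record 1: Leo
  Record 4: Jack
Count: 3

ANSWER: 3


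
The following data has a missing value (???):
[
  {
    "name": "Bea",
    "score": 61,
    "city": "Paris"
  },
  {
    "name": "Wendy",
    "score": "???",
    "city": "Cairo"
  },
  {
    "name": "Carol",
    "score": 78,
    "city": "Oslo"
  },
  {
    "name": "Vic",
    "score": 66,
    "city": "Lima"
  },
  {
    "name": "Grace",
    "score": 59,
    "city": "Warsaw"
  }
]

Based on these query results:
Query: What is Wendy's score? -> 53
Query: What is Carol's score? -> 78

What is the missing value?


The missing value is Wendy's score
From query: Wendy's score = 53

ANSWER: 53


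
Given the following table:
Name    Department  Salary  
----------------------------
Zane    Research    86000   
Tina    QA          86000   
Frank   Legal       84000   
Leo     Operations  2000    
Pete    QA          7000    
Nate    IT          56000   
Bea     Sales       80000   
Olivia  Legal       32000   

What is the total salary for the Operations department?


Operations department members:
  Leo: 2000
Total = 2000 = 2000

ANSWER: 2000


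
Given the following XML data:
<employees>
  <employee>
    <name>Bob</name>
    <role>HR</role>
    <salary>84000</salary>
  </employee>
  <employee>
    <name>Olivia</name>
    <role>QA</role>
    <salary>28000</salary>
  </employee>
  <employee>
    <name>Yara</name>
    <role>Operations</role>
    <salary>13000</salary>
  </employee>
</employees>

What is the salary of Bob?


Searching for <employee> with <name>Bob</name>
Found at position 1
<salary>84000</salary>

ANSWER: 84000


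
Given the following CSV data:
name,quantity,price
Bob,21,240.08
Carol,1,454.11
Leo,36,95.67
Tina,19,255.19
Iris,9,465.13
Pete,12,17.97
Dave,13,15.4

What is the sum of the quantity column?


Values in 'quantity' column:
  Row 1: 21
  Row 2: 1
  Row 3: 36
  Row 4: 19
  Row 5: 9
  Row 6: 12
  Row 7: 13
Sum = 21 + 1 + 36 + 19 + 9 + 12 + 13 = 111

ANSWER: 111


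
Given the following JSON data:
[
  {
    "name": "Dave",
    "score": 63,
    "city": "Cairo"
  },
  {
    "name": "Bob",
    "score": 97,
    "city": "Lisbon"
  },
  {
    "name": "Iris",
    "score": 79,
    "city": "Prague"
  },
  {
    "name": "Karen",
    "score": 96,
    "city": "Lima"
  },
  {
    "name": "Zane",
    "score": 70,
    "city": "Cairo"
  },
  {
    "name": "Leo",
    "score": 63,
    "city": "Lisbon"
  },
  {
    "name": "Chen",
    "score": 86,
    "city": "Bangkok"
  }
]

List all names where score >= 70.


Filtering records where score >= 70:
  Dave (score=63) -> no
  Bob (score=97) -> YES
  Iris (score=79) -> YES
  Karen (score=96) -> YES
  Zane (score=70) -> YES
  Leo (score=63) -> no
  Chen (score=86) -> YES


ANSWER: Bob, Iris, Karen, Zane, Chen
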